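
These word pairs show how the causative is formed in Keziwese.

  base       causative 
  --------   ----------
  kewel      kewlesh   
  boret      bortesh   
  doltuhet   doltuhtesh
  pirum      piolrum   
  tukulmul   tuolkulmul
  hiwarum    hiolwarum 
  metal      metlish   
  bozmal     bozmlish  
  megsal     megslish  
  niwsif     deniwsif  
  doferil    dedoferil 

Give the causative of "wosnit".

"wosnit" has last vowel 'i'. The stems whose last vowel is 'i' (niwsif → deniwsif, doferil → dedoferil) add the prefix de-.
So wosnit → dewosnit.

dewosnit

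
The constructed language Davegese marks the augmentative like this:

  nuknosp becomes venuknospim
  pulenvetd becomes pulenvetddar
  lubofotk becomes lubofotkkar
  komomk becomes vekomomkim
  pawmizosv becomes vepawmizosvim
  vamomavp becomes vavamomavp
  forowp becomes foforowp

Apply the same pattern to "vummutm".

vummutmmar

lubofotk and komomk both end in -k yet inflect differently (lubofotkkar, vekomomkim), so the final letter is not what conditions the rule; the second-to-last letter is.
"vummutm" has second-to-last letter 't'. The stems whose second-to-last letter is 't' (lubofotk → lubofotkkar, pulenvetd → pulenvetddar) double the final consonant and add -ar.
So vummutm → vummutmmar.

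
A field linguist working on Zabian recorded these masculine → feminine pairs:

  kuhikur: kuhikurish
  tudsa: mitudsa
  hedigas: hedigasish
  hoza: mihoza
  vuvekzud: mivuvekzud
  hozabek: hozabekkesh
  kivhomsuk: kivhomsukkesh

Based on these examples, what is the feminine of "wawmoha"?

miwawmoha

vuvekzud and kivhomsuk both have last vowel 'u' yet inflect differently (mivuvekzud, kivhomsukkesh), so the last vowel is not what conditions the rule; the final letter is.
"wawmoha" ends in -a. The stems ending in -a (hoza → mihoza, tudsa → mitudsa) add the prefix mi-.
The other patterns: stems ending in -k double the final consonant and add -esh; stems ending in -r or -s add -ish.
So wawmoha → miwawmoha.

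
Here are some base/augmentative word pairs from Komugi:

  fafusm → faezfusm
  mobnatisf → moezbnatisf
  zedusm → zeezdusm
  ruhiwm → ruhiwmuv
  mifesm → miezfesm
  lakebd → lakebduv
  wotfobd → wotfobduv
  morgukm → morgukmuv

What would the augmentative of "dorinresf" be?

"dorinresf" has second-to-last letter 's'. The stems whose second-to-last letter is 's' (zedusm → zeezdusm, mobnatisf → moezbnatisf, fafusm → faezfusm) insert -ez- after the first vowel.
The other pattern: stems whose second-to-last letter is 'b', 'k' or 'w' add -uv.
So dorinresf → doezrinresf.

doezrinresf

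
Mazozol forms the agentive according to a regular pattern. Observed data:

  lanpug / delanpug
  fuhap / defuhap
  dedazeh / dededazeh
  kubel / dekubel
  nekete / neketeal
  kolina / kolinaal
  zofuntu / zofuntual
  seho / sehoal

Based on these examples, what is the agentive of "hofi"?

dedazeh and nekete both have last vowel 'e' yet inflect differently (dededazeh, neketeal), so the last vowel is not what conditions the rule; whether the stem ends in a vowel or a consonant is.
"hofi" ends in a vowel. The stems ending in a vowel (nekete → neketeal, kolina → kolinaal, zofuntu → zofuntual) add -al.
The other pattern: stems ending in a consonant add the prefix de-.
So hofi → hofial.

hofial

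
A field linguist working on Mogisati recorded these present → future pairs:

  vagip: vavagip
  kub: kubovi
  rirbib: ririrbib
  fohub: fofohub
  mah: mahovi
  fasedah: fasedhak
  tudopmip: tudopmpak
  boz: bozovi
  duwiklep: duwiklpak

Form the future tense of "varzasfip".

varzasfpak

"varzasfip" has 3 vowels. The stems with 3 vowels (tudopmip → tudopmpak, fasedah → fasedhak, duwiklep → duwiklpak) delete the last vowel and add -ak.
So varzasfip → varzasfpak.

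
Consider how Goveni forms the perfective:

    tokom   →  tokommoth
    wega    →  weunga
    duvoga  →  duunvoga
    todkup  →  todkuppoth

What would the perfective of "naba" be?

naunba

tokom and wega both have 2 vowels yet inflect differently (tokommoth, weunga), so the number of vowels is not what conditions the rule; whether the stem ends in a vowel or a consonant is.
"naba" ends in a vowel. The stems ending in a vowel (wega → weunga, duvoga → duunvoga) insert -un- after the first vowel.
The other pattern: stems ending in a consonant double the final consonant and add -oth.
So naba → naunba.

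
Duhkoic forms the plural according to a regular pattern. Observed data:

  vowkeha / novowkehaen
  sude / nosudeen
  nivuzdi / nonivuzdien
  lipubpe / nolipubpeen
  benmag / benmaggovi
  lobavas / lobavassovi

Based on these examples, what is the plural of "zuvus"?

"zuvus" ends in a consonant. The stems ending in a consonant (benmag → benmaggovi, lobavas → lobavassovi) double the final consonant and add -ovi.
So zuvus → zuvussovi.

zuvussovi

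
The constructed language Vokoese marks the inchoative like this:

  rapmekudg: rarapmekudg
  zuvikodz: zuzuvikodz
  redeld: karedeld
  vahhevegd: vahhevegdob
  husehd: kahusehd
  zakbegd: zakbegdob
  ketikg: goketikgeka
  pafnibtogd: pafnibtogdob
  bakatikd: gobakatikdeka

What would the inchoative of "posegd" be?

posegdob

rapmekudg and ketikg both end in -g yet inflect differently (rarapmekudg, goketikgeka), so the final letter is not what conditions the rule; the second-to-last letter is.
"posegd" has second-to-last letter 'g'. The stems whose second-to-last letter is 'g' (pafnibtogd → pafnibtogdob, zakbegd → zakbegdob, vahhevegd → vahhevegdob) add -ob.
So posegd → posegdob.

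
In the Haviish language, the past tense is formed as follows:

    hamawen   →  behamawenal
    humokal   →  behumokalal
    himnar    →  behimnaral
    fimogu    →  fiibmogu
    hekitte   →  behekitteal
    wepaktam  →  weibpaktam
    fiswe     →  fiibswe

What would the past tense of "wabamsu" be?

waibbamsu

hekitte and fiswe both end in -e yet inflect differently (behekitteal, fiibswe), so the final letter is not what conditions the rule; the first letter is.
"wabamsu" begins with w-. The one such stem in the data (wepaktam → weibpaktam) inserts -ib- after the first vowel (as do fimogu, fiswe), so the same rule applies.
The other pattern: stems beginning with h- add be- … -al around the stem.
So wabamsu → waibbamsu.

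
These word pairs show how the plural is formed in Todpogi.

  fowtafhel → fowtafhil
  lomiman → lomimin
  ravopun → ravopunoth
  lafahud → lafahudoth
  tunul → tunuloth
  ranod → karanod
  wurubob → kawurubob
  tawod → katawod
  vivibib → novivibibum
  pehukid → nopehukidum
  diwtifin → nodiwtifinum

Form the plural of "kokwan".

lomiman and ravopun both end in -n yet inflect differently (lomimin, ravopunoth), so the final letter is not what conditions the rule; the last vowel is.
"kokwan" has last vowel 'a'. The one such stem in the data (lomiman → lomimin) changes the last vowel to 'i' (as does fowtafhel), so the same rule applies.
The other patterns: stems whose last vowel is 'u' add -oth; stems whose last vowel is 'o' add the prefix ka-; stems whose last vowel is 'i' add no- … -um around the stem.
So kokwan → kokwin.

kokwin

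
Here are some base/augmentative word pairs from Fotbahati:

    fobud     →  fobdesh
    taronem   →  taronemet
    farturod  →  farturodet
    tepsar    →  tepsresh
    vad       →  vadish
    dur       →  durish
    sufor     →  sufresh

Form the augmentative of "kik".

vad and fobud both end in -d yet inflect differently (vadish, fobdesh), so the final letter is not what conditions the rule; the number of vowels is.
"kik" has 1 vowel. The stems with 1 vowel (dur → durish, vad → vadish) add -ish.
The other patterns: stems with 2 vowels delete the last vowel and add -esh; stems with 3 vowels add -et.
So kik → kikish.

kikish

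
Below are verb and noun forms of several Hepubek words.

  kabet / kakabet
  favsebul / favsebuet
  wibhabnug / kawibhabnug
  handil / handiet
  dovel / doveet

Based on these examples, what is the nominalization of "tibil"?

favsebul and wibhabnug both have last vowel 'u' yet inflect differently (favsebuet, kawibhabnug), so the last vowel is not what conditions the rule; the final letter is.
"tibil" ends in -l. The stems ending in -l (favsebul → favsebuet, dovel → doveet, handil → handiet) drop the final letter and add -et.
The other pattern: stems ending in -g or -t add the prefix ka-.
So tibil → tibiet.

tibiet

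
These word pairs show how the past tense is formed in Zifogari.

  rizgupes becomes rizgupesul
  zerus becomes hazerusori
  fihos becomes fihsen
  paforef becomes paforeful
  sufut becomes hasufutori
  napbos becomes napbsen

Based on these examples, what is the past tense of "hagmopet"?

rizgupes and zerus both end in -s yet inflect differently (rizgupesul, hazerusori), so the final letter is not what conditions the rule; the last vowel is.
"hagmopet" has last vowel 'e'. The stems whose last vowel is 'e' (paforef → paforeful, rizgupes → rizgupesul) add -ul.
So hagmopet → hagmopetul.

hagmopetul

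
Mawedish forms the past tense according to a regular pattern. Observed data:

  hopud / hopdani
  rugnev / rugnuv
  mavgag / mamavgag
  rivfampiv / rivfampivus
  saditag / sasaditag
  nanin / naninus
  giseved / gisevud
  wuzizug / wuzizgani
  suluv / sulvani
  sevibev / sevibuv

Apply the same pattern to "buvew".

giseved and hopud both end in -d yet inflect differently (gisevud, hopdani), so the final letter is not what conditions the rule; the last vowel is.
"buvew" has last vowel 'e'. The stems whose last vowel is 'e' (rugnev → rugnuv, sevibev → sevibuv, giseved → gisevud) change the last vowel to 'u'.
The other patterns: stems whose last vowel is 'u' delete the last vowel and add -ani; stems whose last vowel is 'i' add -us; stems whose last vowel is 'a' repeat the first consonant+vowel as a prefix.
So buvew → buvuw.

buvuw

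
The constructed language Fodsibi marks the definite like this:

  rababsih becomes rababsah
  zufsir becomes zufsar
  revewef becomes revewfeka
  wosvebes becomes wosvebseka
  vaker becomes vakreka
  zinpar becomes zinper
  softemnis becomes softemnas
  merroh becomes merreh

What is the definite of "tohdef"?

tohdfeka

zufsir and vaker both end in -r yet inflect differently (zufsar, vakreka), so the final letter is not what conditions the rule; the last vowel is.
"tohdef" has last vowel 'e'. The stems whose last vowel is 'e' (vaker → vakreka, wosvebes → wosvebseka, revewef → revewfeka) delete the last vowel and add -eka.
The other patterns: stems whose last vowel is 'i' change the last vowel to 'a'; stems whose last vowel is 'a' or 'o' change the last vowel to 'e'.
So tohdef → tohdfeka.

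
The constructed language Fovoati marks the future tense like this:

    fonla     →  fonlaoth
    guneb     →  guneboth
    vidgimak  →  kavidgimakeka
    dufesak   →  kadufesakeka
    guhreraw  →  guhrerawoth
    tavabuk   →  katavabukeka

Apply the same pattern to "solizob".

vidgimak and guhreraw both have last vowel 'a' yet inflect differently (kavidgimakeka, guhrerawoth), so the last vowel is not what conditions the rule; the final letter is.
"solizob" ends in -b. The one such stem in the data (guneb → guneboth) adds -oth, so the same rule applies.
So solizob → solizoboth.

solizoboth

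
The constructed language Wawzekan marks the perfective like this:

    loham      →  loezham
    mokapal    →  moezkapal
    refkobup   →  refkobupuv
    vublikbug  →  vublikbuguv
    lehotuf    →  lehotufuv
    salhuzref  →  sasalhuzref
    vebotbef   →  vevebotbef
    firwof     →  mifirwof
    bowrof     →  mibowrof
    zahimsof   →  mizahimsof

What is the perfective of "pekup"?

pekupuv

"pekup" has last vowel 'u'. The stems whose last vowel is 'u' (refkobup → refkobupuv, vublikbug → vublikbuguv, lehotuf → lehotufuv) add -uv.
The other patterns: stems whose last vowel is 'a' insert -ez- after the first vowel; stems whose last vowel is 'e' repeat the first consonant+vowel as a prefix; stems whose last vowel is 'o' add the prefix mi-.
So pekup → pekupuv.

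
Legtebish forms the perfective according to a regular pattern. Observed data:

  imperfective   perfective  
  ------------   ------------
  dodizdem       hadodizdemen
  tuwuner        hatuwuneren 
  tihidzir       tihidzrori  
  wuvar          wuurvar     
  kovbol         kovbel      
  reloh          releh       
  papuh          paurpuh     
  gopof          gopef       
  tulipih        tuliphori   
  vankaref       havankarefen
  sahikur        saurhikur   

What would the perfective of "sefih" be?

sefhori

"sefih" has last vowel 'i'. The stems whose last vowel is 'i' (tihidzir → tihidzrori, tulipih → tuliphori) delete the last vowel and add -ori.
So sefih → sefhori.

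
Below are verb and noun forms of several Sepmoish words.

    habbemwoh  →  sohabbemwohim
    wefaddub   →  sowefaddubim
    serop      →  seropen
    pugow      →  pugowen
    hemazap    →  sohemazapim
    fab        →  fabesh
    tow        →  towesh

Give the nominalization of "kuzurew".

sokuzurewim

tow and pugow both end in -w yet inflect differently (towesh, pugowen), so the final letter is not what conditions the rule; the number of vowels is.
"kuzurew" has 3 vowels. The stems with 3 vowels (hemazap → sohemazapim, habbemwoh → sohabbemwohim, wefaddub → sowefaddubim) add so- … -im around the stem.
The other patterns: stems with 1 vowel add -esh; stems with 2 vowels add -en.
So kuzurew → sokuzurewim.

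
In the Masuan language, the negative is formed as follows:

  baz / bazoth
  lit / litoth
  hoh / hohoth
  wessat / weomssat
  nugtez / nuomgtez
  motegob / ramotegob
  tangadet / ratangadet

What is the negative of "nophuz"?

"nophuz" has 2 vowels. The stems with 2 vowels (wessat → weomssat, nugtez → nuomgtez) insert -om- after the first vowel.
The other patterns: stems with 1 vowel add -oth; stems with 3 vowels add the prefix ra-.
So nophuz → noomphuz.

noomphuz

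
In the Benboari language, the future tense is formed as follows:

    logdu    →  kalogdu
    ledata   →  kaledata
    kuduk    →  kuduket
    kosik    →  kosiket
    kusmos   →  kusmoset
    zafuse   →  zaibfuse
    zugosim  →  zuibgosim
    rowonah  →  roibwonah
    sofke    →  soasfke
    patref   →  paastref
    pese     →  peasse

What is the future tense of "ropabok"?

zafuse and sofke both end in -e yet inflect differently (zaibfuse, soasfke), so the final letter is not what conditions the rule; the first letter is.
"ropabok" begins with r-. The one such stem in the data (rowonah → roibwonah) inserts -ib- after the first vowel (as do zafuse, zugosim), so the same rule applies.
The other patterns: stems beginning with l- add the prefix ka-; stems beginning with k- add -et; stems beginning with p- or s- insert -as- after the first vowel.
So ropabok → roibpabok.

roibpabok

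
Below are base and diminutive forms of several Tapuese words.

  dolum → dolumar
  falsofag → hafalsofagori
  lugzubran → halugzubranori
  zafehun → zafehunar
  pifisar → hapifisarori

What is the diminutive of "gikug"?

lugzubran and zafehun both end in -n yet inflect differently (halugzubranori, zafehunar), so the final letter is not what conditions the rule; the last vowel is.
"gikug" has last vowel 'u'. The stems whose last vowel is 'u' (dolum → dolumar, zafehun → zafehunar) add -ar.
The other pattern: stems whose last vowel is 'a' add ha- … -ori around the stem.
So gikug → gikugar.

gikugar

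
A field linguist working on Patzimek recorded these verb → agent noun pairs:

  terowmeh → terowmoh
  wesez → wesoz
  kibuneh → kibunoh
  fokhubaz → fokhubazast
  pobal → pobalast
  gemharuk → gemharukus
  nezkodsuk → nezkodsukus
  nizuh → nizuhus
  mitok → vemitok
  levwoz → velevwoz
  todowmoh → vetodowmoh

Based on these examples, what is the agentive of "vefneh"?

vefnoh

wesez and fokhubaz both end in -z yet inflect differently (wesoz, fokhubazast), so the final letter is not what conditions the rule; the last vowel is.
"vefneh" has last vowel 'e'. The stems whose last vowel is 'e' (terowmeh → terowmoh, wesez → wesoz, kibuneh → kibunoh) change the last vowel to 'o'.
So vefneh → vefnoh.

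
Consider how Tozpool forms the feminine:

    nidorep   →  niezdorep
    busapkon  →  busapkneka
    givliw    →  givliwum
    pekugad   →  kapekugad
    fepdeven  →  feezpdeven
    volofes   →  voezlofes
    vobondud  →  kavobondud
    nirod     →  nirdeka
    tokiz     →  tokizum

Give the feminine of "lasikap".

kalasikap

"lasikap" has last vowel 'a'. The one such stem in the data (pekugad → kapekugad) adds the prefix ka-, so the same rule applies.
So lasikap → kalasikap.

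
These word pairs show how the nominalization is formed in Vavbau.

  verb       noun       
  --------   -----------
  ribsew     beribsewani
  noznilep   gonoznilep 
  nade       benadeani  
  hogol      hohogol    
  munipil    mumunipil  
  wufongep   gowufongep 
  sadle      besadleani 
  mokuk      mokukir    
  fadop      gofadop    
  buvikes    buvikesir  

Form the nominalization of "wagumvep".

gowagumvep

nade and wufongep both have last vowel 'e' yet inflect differently (benadeani, gowufongep), so the last vowel is not what conditions the rule; the final letter is.
"wagumvep" ends in -p. The stems ending in -p (wufongep → gowufongep, noznilep → gonoznilep, fadop → gofadop) add the prefix go-.
The other patterns: stems ending in -e or -w add be- … -ani around the stem; stems ending in -l repeat the first consonant+vowel as a prefix; stems ending in -k or -s add -ir.
So wagumvep → gowagumvep.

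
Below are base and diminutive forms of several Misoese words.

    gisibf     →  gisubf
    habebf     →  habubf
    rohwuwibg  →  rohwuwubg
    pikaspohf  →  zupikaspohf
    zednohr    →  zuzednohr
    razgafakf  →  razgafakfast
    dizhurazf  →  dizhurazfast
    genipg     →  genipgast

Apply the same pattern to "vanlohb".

zuvanlohb

"vanlohb" has second-to-last letter 'h'. The stems whose second-to-last letter is 'h' (pikaspohf → zupikaspohf, zednohr → zuzednohr) add the prefix zu-.
The other patterns: stems whose second-to-last letter is 'b' change the last vowel to 'u'; stems whose second-to-last letter is 'k', 'p' or 'z' add -ast.
So vanlohb → zuvanlohb.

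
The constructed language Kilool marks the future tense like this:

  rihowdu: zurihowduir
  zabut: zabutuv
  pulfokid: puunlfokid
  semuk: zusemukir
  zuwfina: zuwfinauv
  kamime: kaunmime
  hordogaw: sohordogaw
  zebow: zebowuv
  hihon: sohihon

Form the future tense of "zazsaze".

zazsazeuv

hordogaw and zebow both end in -w yet inflect differently (sohordogaw, zebowuv), so the final letter is not what conditions the rule; the first letter is.
"zazsaze" begins with z-. The stems beginning with z- (zabut → zabutuv, zuwfina → zuwfinauv, zebow → zebowuv) add -uv.
So zazsaze → zazsazeuv.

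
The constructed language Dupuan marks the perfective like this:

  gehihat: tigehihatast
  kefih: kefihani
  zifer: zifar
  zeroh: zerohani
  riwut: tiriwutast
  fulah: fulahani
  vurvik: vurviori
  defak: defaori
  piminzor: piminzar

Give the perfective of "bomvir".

defak and fulah both have last vowel 'a' yet inflect differently (defaori, fulahani), so the last vowel is not what conditions the rule; the final letter is.
"bomvir" ends in -r. The stems ending in -r (zifer → zifar, piminzor → piminzar) change the last vowel to 'a'.
The other patterns: stems ending in -k drop the final letter and add -ori; stems ending in -h add -ani; stems ending in -t add ti- … -ast around the stem.
So bomvir → bomvar.

bomvar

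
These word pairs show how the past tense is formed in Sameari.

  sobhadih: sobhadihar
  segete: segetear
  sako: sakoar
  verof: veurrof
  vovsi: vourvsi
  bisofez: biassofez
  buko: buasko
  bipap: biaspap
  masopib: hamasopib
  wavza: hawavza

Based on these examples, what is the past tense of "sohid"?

sohidar

sako and buko both end in -o yet inflect differently (sakoar, buasko), so the final letter is not what conditions the rule; the first letter is.
"sohid" begins with s-. The stems beginning with s- (sobhadih → sobhadihar, segete → segetear, sako → sakoar) add -ar.
The other patterns: stems beginning with v- insert -ur- after the first vowel; stems beginning with b- insert -as- after the first vowel; stems beginning with m- or w- add the prefix ha-.
So sohid → sohidar.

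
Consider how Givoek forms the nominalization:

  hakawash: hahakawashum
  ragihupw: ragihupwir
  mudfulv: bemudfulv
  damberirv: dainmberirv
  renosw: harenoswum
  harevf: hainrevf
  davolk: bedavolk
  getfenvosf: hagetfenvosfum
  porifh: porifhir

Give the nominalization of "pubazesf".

hapubazesfum

getfenvosf and harevf both end in -f yet inflect differently (hagetfenvosfum, hainrevf), so the final letter is not what conditions the rule; the second-to-last letter is.
"pubazesf" has second-to-last letter 's'. The stems whose second-to-last letter is 's' (renosw → harenoswum, getfenvosf → hagetfenvosfum, hakawash → hahakawashum) add ha- … -um around the stem.
The other patterns: stems whose second-to-last letter is 'r' or 'v' insert -in- after the first vowel; stems whose second-to-last letter is 'l' add the prefix be-; stems whose second-to-last letter is 'f' or 'p' add -ir.
So pubazesf → hapubazesfum.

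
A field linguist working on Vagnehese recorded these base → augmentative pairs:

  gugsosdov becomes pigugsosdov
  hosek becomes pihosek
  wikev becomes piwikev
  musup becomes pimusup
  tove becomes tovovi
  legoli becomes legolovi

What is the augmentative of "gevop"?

hosek and tove both have last vowel 'e' yet inflect differently (pihosek, tovovi), so the last vowel is not what conditions the rule; whether the stem ends in a vowel or a consonant is.
"gevop" ends in a consonant. The stems ending in a consonant (gugsosdov → pigugsosdov, hosek → pihosek, wikev → piwikev) add the prefix pi-.
The other pattern: stems ending in a vowel drop the final letter and add -ovi.
So gevop → pigevop.

pigevop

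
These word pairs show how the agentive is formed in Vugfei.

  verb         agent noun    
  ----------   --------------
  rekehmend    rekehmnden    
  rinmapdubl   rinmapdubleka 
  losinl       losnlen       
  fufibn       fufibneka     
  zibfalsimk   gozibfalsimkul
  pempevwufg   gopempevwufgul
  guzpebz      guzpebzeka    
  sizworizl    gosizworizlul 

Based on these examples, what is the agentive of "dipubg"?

losinl and rinmapdubl both end in -l yet inflect differently (losnlen, rinmapdubleka), so the final letter is not what conditions the rule; the second-to-last letter is.
"dipubg" has second-to-last letter 'b'. The stems whose second-to-last letter is 'b' (guzpebz → guzpebzeka, rinmapdubl → rinmapdubleka, fufibn → fufibneka) add -eka.
So dipubg → dipubgeka.

dipubgeka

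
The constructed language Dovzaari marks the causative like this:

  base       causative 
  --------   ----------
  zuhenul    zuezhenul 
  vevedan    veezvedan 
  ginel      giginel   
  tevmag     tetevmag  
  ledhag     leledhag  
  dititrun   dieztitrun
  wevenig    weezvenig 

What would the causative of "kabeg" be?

wevenig and tevmag both end in -g yet inflect differently (weezvenig, tetevmag), so the final letter is not what conditions the rule; the number of vowels is.
"kabeg" has 2 vowels. The stems with 2 vowels (tevmag → tetevmag, ledhag → leledhag, ginel → giginel) repeat the first consonant+vowel as a prefix.
So kabeg → kakabeg.

kakabeg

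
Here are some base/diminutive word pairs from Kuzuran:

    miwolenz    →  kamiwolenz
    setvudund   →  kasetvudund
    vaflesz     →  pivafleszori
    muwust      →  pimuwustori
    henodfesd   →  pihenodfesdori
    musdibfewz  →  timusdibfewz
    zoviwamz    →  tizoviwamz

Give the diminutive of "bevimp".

tibevimp

miwolenz and vaflesz both end in -z yet inflect differently (kamiwolenz, pivafleszori), so the final letter is not what conditions the rule; the second-to-last letter is.
"bevimp" has second-to-last letter 'm'. The one such stem in the data (zoviwamz → tizoviwamz) adds the prefix ti-, so the same rule applies.
So bevimp → tibevimp.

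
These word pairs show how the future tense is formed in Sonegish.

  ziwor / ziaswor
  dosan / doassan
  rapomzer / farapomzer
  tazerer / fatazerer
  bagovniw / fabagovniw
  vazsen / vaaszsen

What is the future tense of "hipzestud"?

rapomzer and ziwor both end in -r yet inflect differently (farapomzer, ziaswor), so the final letter is not what conditions the rule; the number of vowels is.
"hipzestud" has 3 vowels. The stems with 3 vowels (bagovniw → fabagovniw, rapomzer → farapomzer, tazerer → fatazerer) add the prefix fa-.
So hipzestud → fahipzestud.

fahipzestud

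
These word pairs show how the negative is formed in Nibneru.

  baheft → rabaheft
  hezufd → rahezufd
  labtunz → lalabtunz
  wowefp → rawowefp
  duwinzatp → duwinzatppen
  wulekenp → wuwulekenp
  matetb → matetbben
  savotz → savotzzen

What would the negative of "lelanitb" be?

lelanitbben

"lelanitb" has second-to-last letter 't'. The stems whose second-to-last letter is 't' (duwinzatp → duwinzatppen, matetb → matetbben, savotz → savotzzen) double the final consonant and add -en.
The other patterns: stems whose second-to-last letter is 'f' add the prefix ra-; stems whose second-to-last letter is 'n' repeat the first consonant+vowel as a prefix.
So lelanitb → lelanitbben.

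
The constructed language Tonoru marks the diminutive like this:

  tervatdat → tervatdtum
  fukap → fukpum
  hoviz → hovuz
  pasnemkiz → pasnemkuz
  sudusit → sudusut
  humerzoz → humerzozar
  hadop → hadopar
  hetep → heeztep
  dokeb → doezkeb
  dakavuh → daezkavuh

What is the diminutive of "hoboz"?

hobozar

tervatdat and sudusit both end in -t yet inflect differently (tervatdtum, sudusut), so the final letter is not what conditions the rule; the last vowel is.
"hoboz" has last vowel 'o'. The stems whose last vowel is 'o' (humerzoz → humerzozar, hadop → hadopar) add -ar.
The other patterns: stems whose last vowel is 'a' delete the last vowel and add -um; stems whose last vowel is 'i' change the last vowel to 'u'; stems whose last vowel is 'e' or 'u' insert -ez- after the first vowel.
So hoboz → hobozar.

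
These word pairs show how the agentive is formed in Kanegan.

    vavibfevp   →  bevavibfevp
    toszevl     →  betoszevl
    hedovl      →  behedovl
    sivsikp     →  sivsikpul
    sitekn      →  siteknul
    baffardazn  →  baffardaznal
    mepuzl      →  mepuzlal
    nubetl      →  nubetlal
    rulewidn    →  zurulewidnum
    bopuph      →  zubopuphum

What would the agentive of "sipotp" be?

sipotpal

"sipotp" has second-to-last letter 't'. The one such stem in the data (nubetl → nubetlal) adds -al, so the same rule applies.
The other patterns: stems whose second-to-last letter is 'v' add the prefix be-; stems whose second-to-last letter is 'k' add -ul; stems whose second-to-last letter is 'd' or 'p' add zu- … -um around the stem.
So sipotp → sipotpal.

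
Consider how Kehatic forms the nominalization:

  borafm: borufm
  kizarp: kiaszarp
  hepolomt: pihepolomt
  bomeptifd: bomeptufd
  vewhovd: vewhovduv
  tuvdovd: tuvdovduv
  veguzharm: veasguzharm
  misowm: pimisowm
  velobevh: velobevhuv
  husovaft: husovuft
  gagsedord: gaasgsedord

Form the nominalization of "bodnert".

veguzharm and borafm both end in -m yet inflect differently (veasguzharm, borufm), so the final letter is not what conditions the rule; the second-to-last letter is.
"bodnert" has second-to-last letter 'r'. The stems whose second-to-last letter is 'r' (veguzharm → veasguzharm, kizarp → kiaszarp, gagsedord → gaasgsedord) insert -as- after the first vowel.
The other patterns: stems whose second-to-last letter is 'f' change the last vowel to 'u'; stems whose second-to-last letter is 'v' add -uv; stems whose second-to-last letter is 'm' or 'w' add the prefix pi-.
So bodnert → boasdnert.

boasdnert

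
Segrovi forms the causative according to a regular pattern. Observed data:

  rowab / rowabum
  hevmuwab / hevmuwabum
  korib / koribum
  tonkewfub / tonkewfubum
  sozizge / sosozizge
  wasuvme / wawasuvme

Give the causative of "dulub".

sozizge and hevmuwab both have 3 vowels yet inflect differently (sosozizge, hevmuwabum), so the number of vowels is not what conditions the rule; the final letter is.
"dulub" ends in -b. The stems ending in -b (korib → koribum, hevmuwab → hevmuwabum, rowab → rowabum) add -um.
The other pattern: stems ending in -e repeat the first consonant+vowel as a prefix.
So dulub → dulubum.

dulubum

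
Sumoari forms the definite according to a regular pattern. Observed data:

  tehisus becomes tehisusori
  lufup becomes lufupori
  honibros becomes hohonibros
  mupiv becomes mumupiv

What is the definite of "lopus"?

lopusori

tehisus and honibros both end in -s yet inflect differently (tehisusori, hohonibros), so the final letter is not what conditions the rule; the last vowel is.
"lopus" has last vowel 'u'. The stems whose last vowel is 'u' (tehisus → tehisusori, lufup → lufupori) add -ori.
So lopus → lopusori.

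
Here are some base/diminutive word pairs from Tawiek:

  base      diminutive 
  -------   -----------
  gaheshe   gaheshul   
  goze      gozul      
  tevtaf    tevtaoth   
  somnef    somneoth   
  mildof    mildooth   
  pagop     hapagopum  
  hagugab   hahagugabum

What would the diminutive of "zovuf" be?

zovuoth

"zovuf" ends in -f. The stems ending in -f (tevtaf → tevtaoth, somnef → somneoth, mildof → mildooth) drop the final letter and add -oth.
The other patterns: stems ending in -e drop the final letter and add -ul; stems ending in -b or -p add ha- … -um around the stem.
So zovuf → zovuoth.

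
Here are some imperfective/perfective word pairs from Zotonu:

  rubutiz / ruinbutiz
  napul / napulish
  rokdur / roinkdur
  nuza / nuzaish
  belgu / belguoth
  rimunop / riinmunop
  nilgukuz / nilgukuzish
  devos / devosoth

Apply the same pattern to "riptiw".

nilgukuz and rubutiz both end in -z yet inflect differently (nilgukuzish, ruinbutiz), so the final letter is not what conditions the rule; the first letter is.
"riptiw" begins with r-. The stems beginning with r- (rubutiz → ruinbutiz, rokdur → roinkdur, rimunop → riinmunop) insert -in- after the first vowel.
The other patterns: stems beginning with n- add -ish; stems beginning with b- or d- add -oth.
So riptiw → riinptiw.

riinptiw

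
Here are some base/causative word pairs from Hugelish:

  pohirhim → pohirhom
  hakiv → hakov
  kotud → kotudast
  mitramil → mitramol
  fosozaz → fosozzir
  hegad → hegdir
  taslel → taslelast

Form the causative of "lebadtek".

"lebadtek" has last vowel 'e'. The one such stem in the data (taslel → taslelast) adds -ast, so the same rule applies.
So lebadtek → lebadtekast.

lebadtekast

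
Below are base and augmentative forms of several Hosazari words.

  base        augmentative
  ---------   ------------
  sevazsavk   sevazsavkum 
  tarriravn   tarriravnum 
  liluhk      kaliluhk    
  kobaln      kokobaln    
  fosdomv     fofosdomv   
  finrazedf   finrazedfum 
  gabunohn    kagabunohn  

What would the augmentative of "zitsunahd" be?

kazitsunahd

"zitsunahd" has second-to-last letter 'h'. The stems whose second-to-last letter is 'h' (gabunohn → kagabunohn, liluhk → kaliluhk) add the prefix ka-.
The other patterns: stems whose second-to-last letter is 'd' or 'v' add -um; stems whose second-to-last letter is 'l' or 'm' repeat the first consonant+vowel as a prefix.
So zitsunahd → kazitsunahd.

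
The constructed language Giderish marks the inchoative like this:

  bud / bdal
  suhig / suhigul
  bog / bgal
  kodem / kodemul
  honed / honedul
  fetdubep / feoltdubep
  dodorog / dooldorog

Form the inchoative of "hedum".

bog and suhig both end in -g yet inflect differently (bgal, suhigul), so the final letter is not what conditions the rule; the number of vowels is.
"hedum" has 2 vowels. The stems with 2 vowels (kodem → kodemul, suhig → suhigul, honed → honedul) add -ul.
So hedum → hedumul.

hedumul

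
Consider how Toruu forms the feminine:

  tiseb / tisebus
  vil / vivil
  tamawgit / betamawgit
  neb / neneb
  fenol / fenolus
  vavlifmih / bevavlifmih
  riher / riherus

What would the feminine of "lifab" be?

lifabus

neb and tiseb both end in -b yet inflect differently (neneb, tisebus), so the final letter is not what conditions the rule; the number of vowels is.
"lifab" has 2 vowels. The stems with 2 vowels (tiseb → tisebus, fenol → fenolus, riher → riherus) add -us.
The other patterns: stems with 1 vowel repeat the first consonant+vowel as a prefix; stems with 3 vowels add the prefix be-.
So lifab → lifabus.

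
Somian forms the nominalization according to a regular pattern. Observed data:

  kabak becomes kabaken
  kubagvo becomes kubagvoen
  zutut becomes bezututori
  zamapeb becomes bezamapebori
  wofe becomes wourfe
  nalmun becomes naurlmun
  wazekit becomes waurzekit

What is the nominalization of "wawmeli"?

zutut and wazekit both end in -t yet inflect differently (bezututori, waurzekit), so the final letter is not what conditions the rule; the first letter is.
"wawmeli" begins with w-. The stems beginning with w- (wofe → wourfe, wazekit → waurzekit) insert -ur- after the first vowel.
The other patterns: stems beginning with k- add -en; stems beginning with z- add be- … -ori around the stem.
So wawmeli → waurwmeli.

waurwmeli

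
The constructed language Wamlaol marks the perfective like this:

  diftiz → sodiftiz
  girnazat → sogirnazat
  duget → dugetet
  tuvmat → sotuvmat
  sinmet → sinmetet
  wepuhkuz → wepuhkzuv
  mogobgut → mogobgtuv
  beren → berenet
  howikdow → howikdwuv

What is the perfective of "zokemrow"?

zokemrwuv

"zokemrow" has last vowel 'o'. The one such stem in the data (howikdow → howikdwuv) deletes the last vowel and adds -uv (as do wepuhkuz, mogobgut), so the same rule applies.
The other patterns: stems whose last vowel is 'a' or 'i' add the prefix so-; stems whose last vowel is 'e' add -et.
So zokemrow → zokemrwuv.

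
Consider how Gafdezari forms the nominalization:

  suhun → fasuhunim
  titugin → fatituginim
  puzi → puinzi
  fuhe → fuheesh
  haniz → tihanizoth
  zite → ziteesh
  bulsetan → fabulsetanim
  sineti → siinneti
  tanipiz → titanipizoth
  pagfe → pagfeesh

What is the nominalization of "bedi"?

titugin and puzi both have last vowel 'i' yet inflect differently (fatituginim, puinzi), so the last vowel is not what conditions the rule; the final letter is.
"bedi" ends in -i. The stems ending in -i (puzi → puinzi, sineti → siinneti) insert -in- after the first vowel.
The other patterns: stems ending in -n add fa- … -im around the stem; stems ending in -e add -esh; stems ending in -z add ti- … -oth around the stem.
So bedi → beindi.

beindi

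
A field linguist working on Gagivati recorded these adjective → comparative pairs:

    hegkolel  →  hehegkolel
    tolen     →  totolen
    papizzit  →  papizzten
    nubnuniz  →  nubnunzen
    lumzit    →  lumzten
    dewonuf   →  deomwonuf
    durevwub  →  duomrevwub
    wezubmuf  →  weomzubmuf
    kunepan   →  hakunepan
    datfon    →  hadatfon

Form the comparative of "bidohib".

bidohben

tolen and kunepan both end in -n yet inflect differently (totolen, hakunepan), so the final letter is not what conditions the rule; the last vowel is.
"bidohib" has last vowel 'i'. The stems whose last vowel is 'i' (papizzit → papizzten, nubnuniz → nubnunzen, lumzit → lumzten) delete the last vowel and add -en.
The other patterns: stems whose last vowel is 'e' repeat the first consonant+vowel as a prefix; stems whose last vowel is 'u' insert -om- after the first vowel; stems whose last vowel is 'a' or 'o' add the prefix ha-.
So bidohib → bidohben.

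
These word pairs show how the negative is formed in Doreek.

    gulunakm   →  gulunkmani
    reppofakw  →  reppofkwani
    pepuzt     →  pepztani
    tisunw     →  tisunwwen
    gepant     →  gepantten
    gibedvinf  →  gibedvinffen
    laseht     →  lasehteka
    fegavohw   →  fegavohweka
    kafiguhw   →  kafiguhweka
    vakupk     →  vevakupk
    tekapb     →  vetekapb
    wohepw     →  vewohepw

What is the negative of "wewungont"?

reppofakw and tisunw both end in -w yet inflect differently (reppofkwani, tisunwwen), so the final letter is not what conditions the rule; the second-to-last letter is.
"wewungont" has second-to-last letter 'n'. The stems whose second-to-last letter is 'n' (tisunw → tisunwwen, gepant → gepantten, gibedvinf → gibedvinffen) double the final consonant and add -en.
So wewungont → wewungontten.

wewungontten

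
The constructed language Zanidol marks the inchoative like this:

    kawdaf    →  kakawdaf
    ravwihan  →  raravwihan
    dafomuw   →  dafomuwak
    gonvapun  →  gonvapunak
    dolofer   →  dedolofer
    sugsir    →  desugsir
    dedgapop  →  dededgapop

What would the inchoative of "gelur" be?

gelurak

"gelur" has last vowel 'u'. The stems whose last vowel is 'u' (dafomuw → dafomuwak, gonvapun → gonvapunak) add -ak.
The other patterns: stems whose last vowel is 'a' repeat the first consonant+vowel as a prefix; stems whose last vowel is 'e', 'i' or 'o' add the prefix de-.
So gelur → gelurak.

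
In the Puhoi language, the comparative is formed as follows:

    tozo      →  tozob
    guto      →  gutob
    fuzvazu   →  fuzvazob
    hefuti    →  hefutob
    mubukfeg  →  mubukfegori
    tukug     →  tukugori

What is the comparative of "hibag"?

fuzvazu and tukug both have last vowel 'u' yet inflect differently (fuzvazob, tukugori), so the last vowel is not what conditions the rule; whether the stem ends in a vowel or a consonant is.
"hibag" ends in a consonant. The stems ending in a consonant (mubukfeg → mubukfegori, tukug → tukugori) add -ori.
So hibag → hibagori.

hibagori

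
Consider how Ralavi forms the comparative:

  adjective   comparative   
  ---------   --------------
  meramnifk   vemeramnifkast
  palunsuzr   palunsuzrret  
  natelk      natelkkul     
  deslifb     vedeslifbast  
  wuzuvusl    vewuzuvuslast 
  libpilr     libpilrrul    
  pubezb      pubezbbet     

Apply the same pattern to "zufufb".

libpilr and palunsuzr both end in -r yet inflect differently (libpilrrul, palunsuzrret), so the final letter is not what conditions the rule; the second-to-last letter is.
"zufufb" has second-to-last letter 'f'. The stems whose second-to-last letter is 'f' (meramnifk → vemeramnifkast, deslifb → vedeslifbast) add ve- … -ast around the stem.
The other patterns: stems whose second-to-last letter is 'l' double the final consonant and add -ul; stems whose second-to-last letter is 'z' double the final consonant and add -et.
So zufufb → vezufufbast.

vezufufbast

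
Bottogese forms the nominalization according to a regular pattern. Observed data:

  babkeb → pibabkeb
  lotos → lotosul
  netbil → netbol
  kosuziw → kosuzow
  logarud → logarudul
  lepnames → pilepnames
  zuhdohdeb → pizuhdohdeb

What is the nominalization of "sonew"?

pisonew

lepnames and lotos both end in -s yet inflect differently (pilepnames, lotosul), so the final letter is not what conditions the rule; the last vowel is.
"sonew" has last vowel 'e'. The stems whose last vowel is 'e' (babkeb → pibabkeb, zuhdohdeb → pizuhdohdeb, lepnames → pilepnames) add the prefix pi-.
The other patterns: stems whose last vowel is 'i' change the last vowel to 'o'; stems whose last vowel is 'o' or 'u' add -ul.
So sonew → pisonew.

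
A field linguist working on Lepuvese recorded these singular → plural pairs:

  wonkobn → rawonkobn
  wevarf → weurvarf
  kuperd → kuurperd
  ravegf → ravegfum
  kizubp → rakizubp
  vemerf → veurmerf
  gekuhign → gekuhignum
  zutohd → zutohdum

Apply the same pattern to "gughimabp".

ragughimabp

wonkobn and gekuhign both end in -n yet inflect differently (rawonkobn, gekuhignum), so the final letter is not what conditions the rule; the second-to-last letter is.
"gughimabp" has second-to-last letter 'b'. The stems whose second-to-last letter is 'b' (kizubp → rakizubp, wonkobn → rawonkobn) add the prefix ra-.
The other patterns: stems whose second-to-last letter is 'r' insert -ur- after the first vowel; stems whose second-to-last letter is 'g' or 'h' add -um.
So gughimabp → ragughimabp.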